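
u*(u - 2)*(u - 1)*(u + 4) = u^4 + u^3 - 10*u^2 + 8*u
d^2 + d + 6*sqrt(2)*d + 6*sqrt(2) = (d + 1)*(d + 6*sqrt(2))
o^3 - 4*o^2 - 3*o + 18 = (o - 3)^2*(o + 2)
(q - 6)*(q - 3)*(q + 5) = q^3 - 4*q^2 - 27*q + 90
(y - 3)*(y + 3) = y^2 - 9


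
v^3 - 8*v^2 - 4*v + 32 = (v - 8)*(v - 2)*(v + 2)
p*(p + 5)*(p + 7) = p^3 + 12*p^2 + 35*p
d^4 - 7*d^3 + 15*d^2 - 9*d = d*(d - 3)^2*(d - 1)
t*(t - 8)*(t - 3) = t^3 - 11*t^2 + 24*t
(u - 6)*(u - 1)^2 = u^3 - 8*u^2 + 13*u - 6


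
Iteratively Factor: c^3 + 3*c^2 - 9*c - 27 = (c + 3)*(c^2 - 9) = (c + 3)^2*(c - 3)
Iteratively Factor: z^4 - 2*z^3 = (z)*(z^3 - 2*z^2) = z^2*(z^2 - 2*z) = z^3*(z - 2)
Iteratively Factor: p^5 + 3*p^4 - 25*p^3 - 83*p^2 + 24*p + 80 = (p + 1)*(p^4 + 2*p^3 - 27*p^2 - 56*p + 80) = (p + 1)*(p + 4)*(p^3 - 2*p^2 - 19*p + 20) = (p + 1)*(p + 4)^2*(p^2 - 6*p + 5) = (p - 1)*(p + 1)*(p + 4)^2*(p - 5)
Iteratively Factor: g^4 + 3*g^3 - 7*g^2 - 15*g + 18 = (g - 1)*(g^3 + 4*g^2 - 3*g - 18) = (g - 1)*(g + 3)*(g^2 + g - 6) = (g - 2)*(g - 1)*(g + 3)*(g + 3)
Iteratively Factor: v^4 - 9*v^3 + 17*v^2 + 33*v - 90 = (v - 3)*(v^3 - 6*v^2 - v + 30) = (v - 5)*(v - 3)*(v^2 - v - 6) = (v - 5)*(v - 3)^2*(v + 2)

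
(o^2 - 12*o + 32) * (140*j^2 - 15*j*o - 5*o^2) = 140*j^2*o^2 - 1680*j^2*o + 4480*j^2 - 15*j*o^3 + 180*j*o^2 - 480*j*o - 5*o^4 + 60*o^3 - 160*o^2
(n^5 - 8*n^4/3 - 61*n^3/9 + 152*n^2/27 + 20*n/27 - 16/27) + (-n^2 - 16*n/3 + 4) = n^5 - 8*n^4/3 - 61*n^3/9 + 125*n^2/27 - 124*n/27 + 92/27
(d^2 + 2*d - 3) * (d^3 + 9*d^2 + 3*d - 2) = d^5 + 11*d^4 + 18*d^3 - 23*d^2 - 13*d + 6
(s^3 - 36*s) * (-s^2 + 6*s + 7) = -s^5 + 6*s^4 + 43*s^3 - 216*s^2 - 252*s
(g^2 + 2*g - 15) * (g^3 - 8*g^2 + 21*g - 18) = g^5 - 6*g^4 - 10*g^3 + 144*g^2 - 351*g + 270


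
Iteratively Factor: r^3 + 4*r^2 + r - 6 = (r + 3)*(r^2 + r - 2) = (r - 1)*(r + 3)*(r + 2)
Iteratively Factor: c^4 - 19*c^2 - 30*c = (c + 3)*(c^3 - 3*c^2 - 10*c) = (c - 5)*(c + 3)*(c^2 + 2*c) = (c - 5)*(c + 2)*(c + 3)*(c)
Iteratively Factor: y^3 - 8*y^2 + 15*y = (y - 3)*(y^2 - 5*y) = y*(y - 3)*(y - 5)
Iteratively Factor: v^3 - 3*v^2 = (v - 3)*(v^2) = v*(v - 3)*(v)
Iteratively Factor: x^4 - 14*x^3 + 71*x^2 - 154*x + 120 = (x - 4)*(x^3 - 10*x^2 + 31*x - 30) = (x - 4)*(x - 3)*(x^2 - 7*x + 10) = (x - 4)*(x - 3)*(x - 2)*(x - 5)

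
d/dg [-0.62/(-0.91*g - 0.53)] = -0.5642/(0.91*g + 0.53)^2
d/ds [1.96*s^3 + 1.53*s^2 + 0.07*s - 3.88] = 5.88*s^2 + 3.06*s + 0.07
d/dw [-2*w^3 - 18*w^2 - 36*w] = -6*w^2 - 36*w - 36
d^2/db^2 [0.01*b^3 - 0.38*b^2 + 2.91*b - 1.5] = 0.06*b - 0.76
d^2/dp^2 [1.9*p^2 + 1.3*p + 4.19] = 3.80000000000000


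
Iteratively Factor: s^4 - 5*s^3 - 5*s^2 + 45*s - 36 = (s - 1)*(s^3 - 4*s^2 - 9*s + 36) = (s - 4)*(s - 1)*(s^2 - 9) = (s - 4)*(s - 3)*(s - 1)*(s + 3)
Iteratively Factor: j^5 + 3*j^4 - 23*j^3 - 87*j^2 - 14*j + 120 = (j - 1)*(j^4 + 4*j^3 - 19*j^2 - 106*j - 120) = (j - 1)*(j + 4)*(j^3 - 19*j - 30) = (j - 1)*(j + 2)*(j + 4)*(j^2 - 2*j - 15) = (j - 1)*(j + 2)*(j + 3)*(j + 4)*(j - 5)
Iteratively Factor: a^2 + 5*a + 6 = (a + 3)*(a + 2)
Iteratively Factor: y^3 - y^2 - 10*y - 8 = (y + 1)*(y^2 - 2*y - 8) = (y - 4)*(y + 1)*(y + 2)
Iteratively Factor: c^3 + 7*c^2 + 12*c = (c + 4)*(c^2 + 3*c) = (c + 3)*(c + 4)*(c)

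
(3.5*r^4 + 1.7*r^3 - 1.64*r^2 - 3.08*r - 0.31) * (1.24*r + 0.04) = 4.34*r^5 + 2.248*r^4 - 1.9656*r^3 - 3.8848*r^2 - 0.5076*r - 0.0124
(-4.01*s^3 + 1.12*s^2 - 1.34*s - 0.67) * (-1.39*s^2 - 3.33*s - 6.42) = 5.5739*s^5 + 11.7965*s^4 + 23.8772*s^3 - 1.7969*s^2 + 10.8339*s + 4.3014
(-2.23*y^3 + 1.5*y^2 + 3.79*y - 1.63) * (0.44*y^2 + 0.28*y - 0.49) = -0.9812*y^5 + 0.0356*y^4 + 3.1803*y^3 - 0.391*y^2 - 2.3135*y + 0.7987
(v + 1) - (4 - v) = 2*v - 3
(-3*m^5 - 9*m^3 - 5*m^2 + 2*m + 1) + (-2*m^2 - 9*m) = -3*m^5 - 9*m^3 - 7*m^2 - 7*m + 1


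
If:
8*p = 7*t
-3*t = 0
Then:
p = 0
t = 0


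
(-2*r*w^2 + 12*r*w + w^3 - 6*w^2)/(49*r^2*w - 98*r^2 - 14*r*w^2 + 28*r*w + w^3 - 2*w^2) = w*(-2*r*w + 12*r + w^2 - 6*w)/(49*r^2*w - 98*r^2 - 14*r*w^2 + 28*r*w + w^3 - 2*w^2)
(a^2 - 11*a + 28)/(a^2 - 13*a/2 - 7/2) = 2*(a - 4)/(2*a + 1)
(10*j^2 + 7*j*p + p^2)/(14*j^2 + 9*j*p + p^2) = (5*j + p)/(7*j + p)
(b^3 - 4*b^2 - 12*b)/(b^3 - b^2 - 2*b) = (-b^2 + 4*b + 12)/(-b^2 + b + 2)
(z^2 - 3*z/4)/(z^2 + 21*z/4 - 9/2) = z/(z + 6)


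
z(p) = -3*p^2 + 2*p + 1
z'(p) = 2 - 6*p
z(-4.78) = -77.11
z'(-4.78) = 30.68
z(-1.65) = -10.47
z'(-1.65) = 11.90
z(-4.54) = -69.91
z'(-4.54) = 29.24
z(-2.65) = -25.37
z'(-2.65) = 17.90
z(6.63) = -117.61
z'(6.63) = -37.78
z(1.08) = -0.34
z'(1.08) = -4.48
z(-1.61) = -10.00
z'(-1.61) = 11.66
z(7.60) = -157.08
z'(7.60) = -43.60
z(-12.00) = -455.00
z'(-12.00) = 74.00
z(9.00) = -224.00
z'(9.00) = -52.00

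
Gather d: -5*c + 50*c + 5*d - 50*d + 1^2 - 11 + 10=45*c - 45*d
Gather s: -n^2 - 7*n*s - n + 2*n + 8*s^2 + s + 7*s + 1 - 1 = -n^2 + n + 8*s^2 + s*(8 - 7*n)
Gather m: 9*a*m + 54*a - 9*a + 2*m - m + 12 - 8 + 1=45*a + m*(9*a + 1) + 5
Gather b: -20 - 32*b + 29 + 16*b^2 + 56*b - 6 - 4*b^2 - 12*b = 12*b^2 + 12*b + 3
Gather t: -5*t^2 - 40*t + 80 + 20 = -5*t^2 - 40*t + 100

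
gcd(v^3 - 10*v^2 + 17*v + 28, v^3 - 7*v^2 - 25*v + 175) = v - 7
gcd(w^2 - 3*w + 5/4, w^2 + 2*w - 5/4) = w - 1/2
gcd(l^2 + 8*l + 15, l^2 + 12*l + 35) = l + 5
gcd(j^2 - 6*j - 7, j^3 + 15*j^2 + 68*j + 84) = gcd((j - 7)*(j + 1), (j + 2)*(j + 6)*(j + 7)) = 1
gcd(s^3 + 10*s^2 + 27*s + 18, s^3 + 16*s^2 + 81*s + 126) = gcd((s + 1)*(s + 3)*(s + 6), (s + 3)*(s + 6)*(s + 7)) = s^2 + 9*s + 18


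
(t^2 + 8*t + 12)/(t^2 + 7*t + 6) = (t + 2)/(t + 1)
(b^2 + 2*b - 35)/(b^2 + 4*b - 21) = (b - 5)/(b - 3)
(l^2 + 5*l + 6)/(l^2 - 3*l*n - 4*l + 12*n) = (l^2 + 5*l + 6)/(l^2 - 3*l*n - 4*l + 12*n)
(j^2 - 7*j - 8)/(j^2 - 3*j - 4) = (j - 8)/(j - 4)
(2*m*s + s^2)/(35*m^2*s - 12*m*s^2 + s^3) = (2*m + s)/(35*m^2 - 12*m*s + s^2)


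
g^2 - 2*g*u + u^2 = (-g + u)^2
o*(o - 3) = o^2 - 3*o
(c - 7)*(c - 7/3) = c^2 - 28*c/3 + 49/3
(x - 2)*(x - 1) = x^2 - 3*x + 2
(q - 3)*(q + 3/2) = q^2 - 3*q/2 - 9/2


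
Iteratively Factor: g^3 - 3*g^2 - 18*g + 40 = (g - 5)*(g^2 + 2*g - 8) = (g - 5)*(g - 2)*(g + 4)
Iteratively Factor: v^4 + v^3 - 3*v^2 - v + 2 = (v - 1)*(v^3 + 2*v^2 - v - 2) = (v - 1)^2*(v^2 + 3*v + 2) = (v - 1)^2*(v + 2)*(v + 1)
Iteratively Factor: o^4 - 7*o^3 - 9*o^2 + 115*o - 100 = (o - 5)*(o^3 - 2*o^2 - 19*o + 20) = (o - 5)*(o - 1)*(o^2 - o - 20) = (o - 5)*(o - 1)*(o + 4)*(o - 5)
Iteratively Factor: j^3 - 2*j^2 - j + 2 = (j - 1)*(j^2 - j - 2) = (j - 1)*(j + 1)*(j - 2)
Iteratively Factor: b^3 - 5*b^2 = (b)*(b^2 - 5*b) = b*(b - 5)*(b)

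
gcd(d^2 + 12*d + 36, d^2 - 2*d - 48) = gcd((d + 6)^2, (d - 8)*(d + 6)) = d + 6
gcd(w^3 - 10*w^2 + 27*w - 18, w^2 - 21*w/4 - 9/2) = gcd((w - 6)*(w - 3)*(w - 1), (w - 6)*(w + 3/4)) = w - 6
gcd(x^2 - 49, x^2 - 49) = x^2 - 49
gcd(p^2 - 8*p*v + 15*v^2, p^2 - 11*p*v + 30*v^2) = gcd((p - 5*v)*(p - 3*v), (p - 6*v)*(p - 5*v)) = p - 5*v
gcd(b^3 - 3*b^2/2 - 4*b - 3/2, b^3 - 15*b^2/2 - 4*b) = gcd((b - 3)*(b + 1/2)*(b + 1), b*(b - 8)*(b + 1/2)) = b + 1/2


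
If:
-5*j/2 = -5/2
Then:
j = 1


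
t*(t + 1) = t^2 + t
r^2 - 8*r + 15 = (r - 5)*(r - 3)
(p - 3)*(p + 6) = p^2 + 3*p - 18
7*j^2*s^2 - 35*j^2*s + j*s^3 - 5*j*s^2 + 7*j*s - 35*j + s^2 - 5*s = (7*j + s)*(s - 5)*(j*s + 1)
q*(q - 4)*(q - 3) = q^3 - 7*q^2 + 12*q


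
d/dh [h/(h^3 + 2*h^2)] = 2*(-h - 1)/(h^2*(h + 2)^2)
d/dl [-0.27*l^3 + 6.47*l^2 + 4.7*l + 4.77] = -0.81*l^2 + 12.94*l + 4.7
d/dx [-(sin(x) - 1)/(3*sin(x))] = -cos(x)/(3*sin(x)^2)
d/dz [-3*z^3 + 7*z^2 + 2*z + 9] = -9*z^2 + 14*z + 2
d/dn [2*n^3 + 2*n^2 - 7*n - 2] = 6*n^2 + 4*n - 7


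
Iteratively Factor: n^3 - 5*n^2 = (n - 5)*(n^2) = n*(n - 5)*(n)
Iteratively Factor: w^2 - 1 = (w - 1)*(w + 1)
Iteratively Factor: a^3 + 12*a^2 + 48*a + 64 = (a + 4)*(a^2 + 8*a + 16) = (a + 4)^2*(a + 4)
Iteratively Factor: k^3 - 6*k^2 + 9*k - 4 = (k - 1)*(k^2 - 5*k + 4) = (k - 4)*(k - 1)*(k - 1)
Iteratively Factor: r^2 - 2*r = (r - 2)*(r)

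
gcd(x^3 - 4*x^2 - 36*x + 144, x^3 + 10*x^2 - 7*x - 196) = x - 4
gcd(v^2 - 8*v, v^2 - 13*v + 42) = 1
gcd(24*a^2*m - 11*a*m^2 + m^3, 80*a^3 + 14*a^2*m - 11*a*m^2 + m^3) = 8*a - m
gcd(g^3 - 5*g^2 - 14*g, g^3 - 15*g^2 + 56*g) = g^2 - 7*g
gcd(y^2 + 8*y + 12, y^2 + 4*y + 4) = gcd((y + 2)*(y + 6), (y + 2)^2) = y + 2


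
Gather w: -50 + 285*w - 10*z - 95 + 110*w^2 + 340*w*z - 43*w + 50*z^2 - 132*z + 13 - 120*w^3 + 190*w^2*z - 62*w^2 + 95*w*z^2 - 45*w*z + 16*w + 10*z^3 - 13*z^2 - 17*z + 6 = -120*w^3 + w^2*(190*z + 48) + w*(95*z^2 + 295*z + 258) + 10*z^3 + 37*z^2 - 159*z - 126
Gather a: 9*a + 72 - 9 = 9*a + 63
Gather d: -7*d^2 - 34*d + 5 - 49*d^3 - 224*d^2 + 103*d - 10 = -49*d^3 - 231*d^2 + 69*d - 5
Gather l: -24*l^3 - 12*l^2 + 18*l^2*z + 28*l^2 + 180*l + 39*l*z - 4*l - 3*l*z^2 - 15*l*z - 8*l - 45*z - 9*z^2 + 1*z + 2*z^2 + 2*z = -24*l^3 + l^2*(18*z + 16) + l*(-3*z^2 + 24*z + 168) - 7*z^2 - 42*z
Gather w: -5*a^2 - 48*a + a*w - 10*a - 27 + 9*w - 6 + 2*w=-5*a^2 - 58*a + w*(a + 11) - 33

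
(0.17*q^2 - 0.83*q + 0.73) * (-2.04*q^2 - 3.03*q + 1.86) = -0.3468*q^4 + 1.1781*q^3 + 1.3419*q^2 - 3.7557*q + 1.3578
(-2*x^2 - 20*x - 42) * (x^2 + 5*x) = -2*x^4 - 30*x^3 - 142*x^2 - 210*x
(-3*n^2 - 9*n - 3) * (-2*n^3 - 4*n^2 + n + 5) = 6*n^5 + 30*n^4 + 39*n^3 - 12*n^2 - 48*n - 15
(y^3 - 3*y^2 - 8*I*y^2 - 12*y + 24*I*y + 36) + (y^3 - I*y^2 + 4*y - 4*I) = 2*y^3 - 3*y^2 - 9*I*y^2 - 8*y + 24*I*y + 36 - 4*I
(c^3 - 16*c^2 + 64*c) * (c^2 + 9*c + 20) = c^5 - 7*c^4 - 60*c^3 + 256*c^2 + 1280*c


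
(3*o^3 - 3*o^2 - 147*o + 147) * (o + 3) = 3*o^4 + 6*o^3 - 156*o^2 - 294*o + 441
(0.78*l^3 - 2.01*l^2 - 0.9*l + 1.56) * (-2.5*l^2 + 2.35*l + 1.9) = -1.95*l^5 + 6.858*l^4 - 0.991499999999999*l^3 - 9.834*l^2 + 1.956*l + 2.964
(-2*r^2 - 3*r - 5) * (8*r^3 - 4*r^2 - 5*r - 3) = -16*r^5 - 16*r^4 - 18*r^3 + 41*r^2 + 34*r + 15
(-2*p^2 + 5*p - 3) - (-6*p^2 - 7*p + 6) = 4*p^2 + 12*p - 9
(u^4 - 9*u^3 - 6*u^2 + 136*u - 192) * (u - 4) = u^5 - 13*u^4 + 30*u^3 + 160*u^2 - 736*u + 768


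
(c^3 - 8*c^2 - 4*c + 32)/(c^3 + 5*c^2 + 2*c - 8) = (c^2 - 10*c + 16)/(c^2 + 3*c - 4)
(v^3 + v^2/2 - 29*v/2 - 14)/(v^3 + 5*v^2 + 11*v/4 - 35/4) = 2*(v^2 - 3*v - 4)/(2*v^2 + 3*v - 5)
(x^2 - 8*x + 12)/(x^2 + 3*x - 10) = (x - 6)/(x + 5)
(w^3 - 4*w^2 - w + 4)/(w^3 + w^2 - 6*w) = (w^3 - 4*w^2 - w + 4)/(w*(w^2 + w - 6))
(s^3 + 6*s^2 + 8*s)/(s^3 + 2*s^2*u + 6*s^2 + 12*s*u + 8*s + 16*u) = s/(s + 2*u)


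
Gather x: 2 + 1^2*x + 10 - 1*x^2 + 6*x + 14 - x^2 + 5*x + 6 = -2*x^2 + 12*x + 32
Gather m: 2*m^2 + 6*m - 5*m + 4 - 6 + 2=2*m^2 + m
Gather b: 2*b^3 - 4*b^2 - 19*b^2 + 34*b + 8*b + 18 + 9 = 2*b^3 - 23*b^2 + 42*b + 27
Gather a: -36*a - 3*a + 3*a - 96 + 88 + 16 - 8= -36*a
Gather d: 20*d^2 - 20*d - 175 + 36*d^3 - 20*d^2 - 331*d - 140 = 36*d^3 - 351*d - 315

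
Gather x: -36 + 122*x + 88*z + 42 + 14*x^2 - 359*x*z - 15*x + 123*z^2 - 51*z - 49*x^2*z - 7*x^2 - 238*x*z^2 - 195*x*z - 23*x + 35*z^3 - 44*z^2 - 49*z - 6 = x^2*(7 - 49*z) + x*(-238*z^2 - 554*z + 84) + 35*z^3 + 79*z^2 - 12*z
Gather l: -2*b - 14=-2*b - 14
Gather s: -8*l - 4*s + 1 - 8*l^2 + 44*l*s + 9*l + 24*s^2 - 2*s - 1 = -8*l^2 + l + 24*s^2 + s*(44*l - 6)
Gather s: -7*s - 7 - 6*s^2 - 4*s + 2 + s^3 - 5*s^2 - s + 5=s^3 - 11*s^2 - 12*s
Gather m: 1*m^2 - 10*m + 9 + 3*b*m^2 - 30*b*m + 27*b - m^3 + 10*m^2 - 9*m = 27*b - m^3 + m^2*(3*b + 11) + m*(-30*b - 19) + 9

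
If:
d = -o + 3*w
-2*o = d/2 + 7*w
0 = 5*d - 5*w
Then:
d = 0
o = 0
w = 0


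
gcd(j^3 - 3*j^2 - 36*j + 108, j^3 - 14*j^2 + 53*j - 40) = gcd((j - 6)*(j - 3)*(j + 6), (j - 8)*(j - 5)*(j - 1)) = 1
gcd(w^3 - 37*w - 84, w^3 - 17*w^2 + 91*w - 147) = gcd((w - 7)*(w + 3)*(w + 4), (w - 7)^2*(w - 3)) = w - 7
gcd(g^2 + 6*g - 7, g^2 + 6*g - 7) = g^2 + 6*g - 7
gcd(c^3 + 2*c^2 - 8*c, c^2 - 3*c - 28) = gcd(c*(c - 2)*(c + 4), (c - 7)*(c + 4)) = c + 4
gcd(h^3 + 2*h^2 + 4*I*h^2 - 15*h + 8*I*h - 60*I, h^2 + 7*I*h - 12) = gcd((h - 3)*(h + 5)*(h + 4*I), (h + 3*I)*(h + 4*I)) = h + 4*I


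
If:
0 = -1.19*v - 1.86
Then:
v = -1.56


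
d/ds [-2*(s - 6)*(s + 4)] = 4 - 4*s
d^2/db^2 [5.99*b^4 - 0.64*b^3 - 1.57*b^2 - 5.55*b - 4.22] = 71.88*b^2 - 3.84*b - 3.14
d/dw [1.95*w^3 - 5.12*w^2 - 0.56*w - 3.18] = 5.85*w^2 - 10.24*w - 0.56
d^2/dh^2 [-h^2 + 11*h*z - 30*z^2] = -2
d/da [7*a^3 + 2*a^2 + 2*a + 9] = 21*a^2 + 4*a + 2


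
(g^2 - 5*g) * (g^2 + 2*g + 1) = g^4 - 3*g^3 - 9*g^2 - 5*g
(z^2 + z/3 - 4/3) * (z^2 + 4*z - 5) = z^4 + 13*z^3/3 - 5*z^2 - 7*z + 20/3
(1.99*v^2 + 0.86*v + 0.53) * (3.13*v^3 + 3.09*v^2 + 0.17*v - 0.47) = 6.2287*v^5 + 8.8409*v^4 + 4.6546*v^3 + 0.8486*v^2 - 0.3141*v - 0.2491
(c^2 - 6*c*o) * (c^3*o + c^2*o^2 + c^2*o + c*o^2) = c^5*o - 5*c^4*o^2 + c^4*o - 6*c^3*o^3 - 5*c^3*o^2 - 6*c^2*o^3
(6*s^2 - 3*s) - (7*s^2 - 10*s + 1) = -s^2 + 7*s - 1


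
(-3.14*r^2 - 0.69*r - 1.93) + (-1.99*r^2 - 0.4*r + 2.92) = -5.13*r^2 - 1.09*r + 0.99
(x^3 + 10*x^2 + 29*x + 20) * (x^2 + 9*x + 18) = x^5 + 19*x^4 + 137*x^3 + 461*x^2 + 702*x + 360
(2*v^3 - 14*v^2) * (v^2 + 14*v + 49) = 2*v^5 + 14*v^4 - 98*v^3 - 686*v^2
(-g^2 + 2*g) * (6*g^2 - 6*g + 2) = -6*g^4 + 18*g^3 - 14*g^2 + 4*g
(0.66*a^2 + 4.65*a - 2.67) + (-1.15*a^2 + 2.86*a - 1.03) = -0.49*a^2 + 7.51*a - 3.7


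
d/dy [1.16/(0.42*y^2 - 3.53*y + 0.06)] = (4.0948 - 0.9744*y)/(0.42*y^2 - 3.53*y + 0.06)^2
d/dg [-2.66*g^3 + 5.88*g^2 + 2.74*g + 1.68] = -7.98*g^2 + 11.76*g + 2.74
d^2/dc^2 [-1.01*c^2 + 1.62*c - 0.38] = -2.02000000000000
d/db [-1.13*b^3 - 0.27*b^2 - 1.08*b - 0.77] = -3.39*b^2 - 0.54*b - 1.08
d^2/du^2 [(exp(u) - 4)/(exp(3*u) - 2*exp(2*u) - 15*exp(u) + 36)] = (4*exp(4*u) - 18*exp(3*u) + 8*exp(2*u) - 232*exp(u) - 96)*exp(u)/(exp(7*u) - 42*exp(5*u) + 28*exp(4*u) + 609*exp(3*u) - 756*exp(2*u) - 3024*exp(u) + 5184)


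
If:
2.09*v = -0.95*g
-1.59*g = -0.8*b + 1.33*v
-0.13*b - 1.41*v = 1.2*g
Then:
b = 0.00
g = 0.00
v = 0.00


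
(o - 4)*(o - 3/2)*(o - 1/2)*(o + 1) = o^4 - 5*o^3 + 11*o^2/4 + 23*o/4 - 3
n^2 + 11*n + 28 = (n + 4)*(n + 7)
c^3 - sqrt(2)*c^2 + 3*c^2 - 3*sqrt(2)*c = c*(c + 3)*(c - sqrt(2))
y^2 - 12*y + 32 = (y - 8)*(y - 4)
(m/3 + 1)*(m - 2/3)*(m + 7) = m^3/3 + 28*m^2/9 + 43*m/9 - 14/3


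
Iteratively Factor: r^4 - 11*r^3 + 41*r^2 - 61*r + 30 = (r - 5)*(r^3 - 6*r^2 + 11*r - 6) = (r - 5)*(r - 1)*(r^2 - 5*r + 6) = (r - 5)*(r - 3)*(r - 1)*(r - 2)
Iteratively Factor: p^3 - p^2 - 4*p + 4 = (p + 2)*(p^2 - 3*p + 2) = (p - 1)*(p + 2)*(p - 2)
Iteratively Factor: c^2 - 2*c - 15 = (c + 3)*(c - 5)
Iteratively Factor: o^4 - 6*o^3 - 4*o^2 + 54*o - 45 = (o - 5)*(o^3 - o^2 - 9*o + 9) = (o - 5)*(o - 3)*(o^2 + 2*o - 3) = (o - 5)*(o - 3)*(o - 1)*(o + 3)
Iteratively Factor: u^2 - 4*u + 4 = (u - 2)*(u - 2)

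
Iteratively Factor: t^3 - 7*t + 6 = (t - 1)*(t^2 + t - 6) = (t - 2)*(t - 1)*(t + 3)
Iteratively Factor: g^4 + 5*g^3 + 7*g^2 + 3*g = (g + 3)*(g^3 + 2*g^2 + g) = (g + 1)*(g + 3)*(g^2 + g) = (g + 1)^2*(g + 3)*(g)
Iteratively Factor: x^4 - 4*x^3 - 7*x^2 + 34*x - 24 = (x + 3)*(x^3 - 7*x^2 + 14*x - 8) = (x - 2)*(x + 3)*(x^2 - 5*x + 4) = (x - 4)*(x - 2)*(x + 3)*(x - 1)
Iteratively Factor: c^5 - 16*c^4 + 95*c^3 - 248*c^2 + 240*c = (c - 4)*(c^4 - 12*c^3 + 47*c^2 - 60*c) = (c - 4)^2*(c^3 - 8*c^2 + 15*c) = c*(c - 4)^2*(c^2 - 8*c + 15) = c*(c - 5)*(c - 4)^2*(c - 3)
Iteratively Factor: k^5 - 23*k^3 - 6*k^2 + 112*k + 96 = (k + 1)*(k^4 - k^3 - 22*k^2 + 16*k + 96) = (k + 1)*(k + 4)*(k^3 - 5*k^2 - 2*k + 24) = (k - 3)*(k + 1)*(k + 4)*(k^2 - 2*k - 8) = (k - 3)*(k + 1)*(k + 2)*(k + 4)*(k - 4)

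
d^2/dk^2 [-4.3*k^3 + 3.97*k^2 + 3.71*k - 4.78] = 7.94 - 25.8*k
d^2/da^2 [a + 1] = 0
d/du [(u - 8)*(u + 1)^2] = 3*(u - 5)*(u + 1)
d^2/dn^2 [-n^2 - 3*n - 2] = -2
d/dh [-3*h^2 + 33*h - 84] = 33 - 6*h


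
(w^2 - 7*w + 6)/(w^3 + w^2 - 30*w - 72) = (w - 1)/(w^2 + 7*w + 12)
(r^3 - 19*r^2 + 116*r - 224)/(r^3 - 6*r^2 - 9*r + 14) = (r^2 - 12*r + 32)/(r^2 + r - 2)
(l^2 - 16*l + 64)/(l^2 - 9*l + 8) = (l - 8)/(l - 1)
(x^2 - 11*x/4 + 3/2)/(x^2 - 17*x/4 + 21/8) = 2*(x - 2)/(2*x - 7)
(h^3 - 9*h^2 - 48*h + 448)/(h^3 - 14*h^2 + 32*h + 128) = (h + 7)/(h + 2)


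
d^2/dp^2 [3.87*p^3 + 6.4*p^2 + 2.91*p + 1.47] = 23.22*p + 12.8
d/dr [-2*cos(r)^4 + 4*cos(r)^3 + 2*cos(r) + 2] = 2*(4*cos(r)^3 - 6*cos(r)^2 - 1)*sin(r)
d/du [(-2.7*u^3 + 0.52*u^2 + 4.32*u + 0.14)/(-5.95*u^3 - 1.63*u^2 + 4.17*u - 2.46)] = (7.495*u^4 + 28.89*u^3 + 31.635*u^2 - 2.102*u - 11.211)/(35.4025*u^6 + 19.397*u^5 - 46.9661*u^4 + 15.6798*u^3 + 25.4085*u^2 - 20.5164*u + 6.0516)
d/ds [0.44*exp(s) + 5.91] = 0.44*exp(s)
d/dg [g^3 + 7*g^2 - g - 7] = 3*g^2 + 14*g - 1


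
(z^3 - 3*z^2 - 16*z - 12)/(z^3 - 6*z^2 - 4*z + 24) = (z + 1)/(z - 2)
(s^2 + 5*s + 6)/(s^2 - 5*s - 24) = (s + 2)/(s - 8)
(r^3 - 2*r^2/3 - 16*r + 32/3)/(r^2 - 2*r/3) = r - 16/r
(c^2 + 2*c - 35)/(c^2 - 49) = (c - 5)/(c - 7)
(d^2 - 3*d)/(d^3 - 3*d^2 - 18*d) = (3 - d)/(-d^2 + 3*d + 18)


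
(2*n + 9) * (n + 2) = 2*n^2 + 13*n + 18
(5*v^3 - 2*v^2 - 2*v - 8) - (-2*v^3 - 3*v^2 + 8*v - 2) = 7*v^3 + v^2 - 10*v - 6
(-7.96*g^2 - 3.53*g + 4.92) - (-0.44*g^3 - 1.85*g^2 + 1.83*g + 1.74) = 0.44*g^3 - 6.11*g^2 - 5.36*g + 3.18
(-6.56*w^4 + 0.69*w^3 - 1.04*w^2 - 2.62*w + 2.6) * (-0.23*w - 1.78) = 1.5088*w^5 + 11.5181*w^4 - 0.989*w^3 + 2.4538*w^2 + 4.0656*w - 4.628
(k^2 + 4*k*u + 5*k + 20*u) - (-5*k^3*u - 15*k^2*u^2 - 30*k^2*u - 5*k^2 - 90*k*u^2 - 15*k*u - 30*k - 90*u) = 5*k^3*u + 15*k^2*u^2 + 30*k^2*u + 6*k^2 + 90*k*u^2 + 19*k*u + 35*k + 110*u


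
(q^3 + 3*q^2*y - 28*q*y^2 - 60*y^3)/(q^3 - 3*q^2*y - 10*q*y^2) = (q + 6*y)/q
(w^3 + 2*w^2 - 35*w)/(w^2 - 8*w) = (w^2 + 2*w - 35)/(w - 8)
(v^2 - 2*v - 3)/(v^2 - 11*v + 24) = (v + 1)/(v - 8)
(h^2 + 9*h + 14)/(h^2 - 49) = (h + 2)/(h - 7)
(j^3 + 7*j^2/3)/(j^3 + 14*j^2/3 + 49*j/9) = 3*j/(3*j + 7)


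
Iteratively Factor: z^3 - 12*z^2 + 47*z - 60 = (z - 4)*(z^2 - 8*z + 15) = (z - 5)*(z - 4)*(z - 3)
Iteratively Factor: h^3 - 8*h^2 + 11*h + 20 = (h - 5)*(h^2 - 3*h - 4) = (h - 5)*(h - 4)*(h + 1)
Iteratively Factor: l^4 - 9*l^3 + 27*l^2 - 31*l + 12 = (l - 1)*(l^3 - 8*l^2 + 19*l - 12) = (l - 1)^2*(l^2 - 7*l + 12) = (l - 3)*(l - 1)^2*(l - 4)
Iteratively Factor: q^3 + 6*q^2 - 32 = (q - 2)*(q^2 + 8*q + 16) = (q - 2)*(q + 4)*(q + 4)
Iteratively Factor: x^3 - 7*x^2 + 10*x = (x)*(x^2 - 7*x + 10) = x*(x - 5)*(x - 2)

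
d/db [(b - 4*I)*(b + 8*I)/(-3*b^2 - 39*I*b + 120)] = -3*I/(b^2 + 10*I*b - 25)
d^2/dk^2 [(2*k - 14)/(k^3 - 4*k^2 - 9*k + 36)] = 4*((k - 7)*(-3*k^2 + 8*k + 9)^2 + (-3*k^2 + 8*k - (k - 7)*(3*k - 4) + 9)*(k^3 - 4*k^2 - 9*k + 36))/(k^3 - 4*k^2 - 9*k + 36)^3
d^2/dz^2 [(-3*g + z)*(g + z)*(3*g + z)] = 2*g + 6*z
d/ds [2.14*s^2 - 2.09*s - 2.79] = 4.28*s - 2.09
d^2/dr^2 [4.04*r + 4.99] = 0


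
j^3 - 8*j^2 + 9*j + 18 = (j - 6)*(j - 3)*(j + 1)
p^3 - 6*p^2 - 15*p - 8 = (p - 8)*(p + 1)^2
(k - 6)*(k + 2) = k^2 - 4*k - 12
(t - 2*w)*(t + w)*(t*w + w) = t^3*w - t^2*w^2 + t^2*w - 2*t*w^3 - t*w^2 - 2*w^3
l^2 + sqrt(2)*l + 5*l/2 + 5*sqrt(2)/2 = (l + 5/2)*(l + sqrt(2))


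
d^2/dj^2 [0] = 0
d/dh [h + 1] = 1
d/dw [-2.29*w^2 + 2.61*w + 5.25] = 2.61 - 4.58*w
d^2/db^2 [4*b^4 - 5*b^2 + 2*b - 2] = 48*b^2 - 10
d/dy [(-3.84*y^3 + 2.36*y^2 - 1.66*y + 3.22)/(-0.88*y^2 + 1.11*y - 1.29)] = (3.3792*y^4 - 8.5248*y^3 + 16.0196*y^2 - 0.4216*y - 1.4328)/(0.7744*y^4 - 1.9536*y^3 + 3.5025*y^2 - 2.8638*y + 1.6641)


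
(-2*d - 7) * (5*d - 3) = -10*d^2 - 29*d + 21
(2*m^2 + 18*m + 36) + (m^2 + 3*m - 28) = 3*m^2 + 21*m + 8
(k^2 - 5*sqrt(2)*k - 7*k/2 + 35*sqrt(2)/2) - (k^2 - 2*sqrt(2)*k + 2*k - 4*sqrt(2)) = -11*k/2 - 3*sqrt(2)*k + 43*sqrt(2)/2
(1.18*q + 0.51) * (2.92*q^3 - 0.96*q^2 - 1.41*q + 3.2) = 3.4456*q^4 + 0.3564*q^3 - 2.1534*q^2 + 3.0569*q + 1.632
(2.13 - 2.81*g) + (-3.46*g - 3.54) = -6.27*g - 1.41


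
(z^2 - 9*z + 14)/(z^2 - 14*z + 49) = (z - 2)/(z - 7)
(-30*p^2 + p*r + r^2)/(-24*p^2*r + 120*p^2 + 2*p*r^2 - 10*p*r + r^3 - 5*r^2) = (5*p - r)/(4*p*r - 20*p - r^2 + 5*r)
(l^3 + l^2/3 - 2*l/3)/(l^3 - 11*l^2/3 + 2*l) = (l + 1)/(l - 3)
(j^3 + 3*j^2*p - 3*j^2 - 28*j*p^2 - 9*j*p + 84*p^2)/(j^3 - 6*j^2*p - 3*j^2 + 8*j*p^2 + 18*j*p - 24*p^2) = (-j - 7*p)/(-j + 2*p)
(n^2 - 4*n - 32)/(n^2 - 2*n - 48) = (n + 4)/(n + 6)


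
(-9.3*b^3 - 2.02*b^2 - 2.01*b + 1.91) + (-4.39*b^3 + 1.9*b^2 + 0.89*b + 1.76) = -13.69*b^3 - 0.12*b^2 - 1.12*b + 3.67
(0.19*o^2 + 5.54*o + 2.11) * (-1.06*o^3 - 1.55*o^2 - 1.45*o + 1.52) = -0.2014*o^5 - 6.1669*o^4 - 11.0991*o^3 - 11.0147*o^2 + 5.3613*o + 3.2072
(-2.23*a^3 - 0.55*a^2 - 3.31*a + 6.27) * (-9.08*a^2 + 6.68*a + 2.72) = 20.2484*a^5 - 9.9024*a^4 + 20.3152*a^3 - 80.5384*a^2 + 32.8804*a + 17.0544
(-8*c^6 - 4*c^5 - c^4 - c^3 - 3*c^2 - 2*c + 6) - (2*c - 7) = -8*c^6 - 4*c^5 - c^4 - c^3 - 3*c^2 - 4*c + 13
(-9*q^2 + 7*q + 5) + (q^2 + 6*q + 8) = -8*q^2 + 13*q + 13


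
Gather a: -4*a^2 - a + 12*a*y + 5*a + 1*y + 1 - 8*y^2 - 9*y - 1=-4*a^2 + a*(12*y + 4) - 8*y^2 - 8*y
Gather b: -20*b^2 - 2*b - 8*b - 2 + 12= -20*b^2 - 10*b + 10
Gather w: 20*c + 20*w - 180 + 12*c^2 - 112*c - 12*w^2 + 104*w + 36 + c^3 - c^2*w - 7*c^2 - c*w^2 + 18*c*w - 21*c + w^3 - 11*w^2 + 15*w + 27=c^3 + 5*c^2 - 113*c + w^3 + w^2*(-c - 23) + w*(-c^2 + 18*c + 139) - 117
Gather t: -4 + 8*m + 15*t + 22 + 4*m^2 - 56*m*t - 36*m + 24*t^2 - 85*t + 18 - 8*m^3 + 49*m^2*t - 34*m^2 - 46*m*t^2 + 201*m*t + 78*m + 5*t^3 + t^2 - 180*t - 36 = -8*m^3 - 30*m^2 + 50*m + 5*t^3 + t^2*(25 - 46*m) + t*(49*m^2 + 145*m - 250)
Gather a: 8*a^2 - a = 8*a^2 - a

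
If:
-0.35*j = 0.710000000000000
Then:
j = -2.03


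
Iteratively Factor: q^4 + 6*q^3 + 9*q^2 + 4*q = (q + 4)*(q^3 + 2*q^2 + q) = (q + 1)*(q + 4)*(q^2 + q) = q*(q + 1)*(q + 4)*(q + 1)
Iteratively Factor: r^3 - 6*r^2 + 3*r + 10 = (r - 2)*(r^2 - 4*r - 5) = (r - 2)*(r + 1)*(r - 5)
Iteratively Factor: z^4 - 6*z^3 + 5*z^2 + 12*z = (z + 1)*(z^3 - 7*z^2 + 12*z) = (z - 4)*(z + 1)*(z^2 - 3*z) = z*(z - 4)*(z + 1)*(z - 3)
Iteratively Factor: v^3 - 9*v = (v - 3)*(v^2 + 3*v) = v*(v - 3)*(v + 3)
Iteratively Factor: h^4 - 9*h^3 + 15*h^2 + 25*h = (h - 5)*(h^3 - 4*h^2 - 5*h) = (h - 5)*(h + 1)*(h^2 - 5*h) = (h - 5)^2*(h + 1)*(h)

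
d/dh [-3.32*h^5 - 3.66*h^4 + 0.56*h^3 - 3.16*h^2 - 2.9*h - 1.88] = -16.6*h^4 - 14.64*h^3 + 1.68*h^2 - 6.32*h - 2.9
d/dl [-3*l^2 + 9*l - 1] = 9 - 6*l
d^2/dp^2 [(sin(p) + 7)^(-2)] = 2*(7*sin(p) + cos(2*p) + 2)/(sin(p) + 7)^4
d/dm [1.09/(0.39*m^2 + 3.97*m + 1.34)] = (-0.8502*m - 4.3273)/(0.39*m^2 + 3.97*m + 1.34)^2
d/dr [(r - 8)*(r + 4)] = 2*r - 4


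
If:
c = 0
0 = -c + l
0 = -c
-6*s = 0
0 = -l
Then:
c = 0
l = 0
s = 0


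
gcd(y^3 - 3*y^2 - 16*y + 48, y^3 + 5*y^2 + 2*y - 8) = y + 4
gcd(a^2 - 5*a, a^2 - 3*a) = a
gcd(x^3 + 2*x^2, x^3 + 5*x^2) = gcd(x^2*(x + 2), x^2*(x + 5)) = x^2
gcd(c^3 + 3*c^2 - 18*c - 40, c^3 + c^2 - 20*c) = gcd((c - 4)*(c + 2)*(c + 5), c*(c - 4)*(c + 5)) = c^2 + c - 20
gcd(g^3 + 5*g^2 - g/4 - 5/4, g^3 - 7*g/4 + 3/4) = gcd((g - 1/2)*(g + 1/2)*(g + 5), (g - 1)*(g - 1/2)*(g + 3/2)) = g - 1/2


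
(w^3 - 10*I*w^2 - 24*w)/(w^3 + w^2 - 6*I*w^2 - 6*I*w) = (w - 4*I)/(w + 1)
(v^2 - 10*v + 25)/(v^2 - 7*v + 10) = (v - 5)/(v - 2)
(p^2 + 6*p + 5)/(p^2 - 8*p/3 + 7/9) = 9*(p^2 + 6*p + 5)/(9*p^2 - 24*p + 7)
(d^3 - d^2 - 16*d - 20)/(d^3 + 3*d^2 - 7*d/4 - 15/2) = 4*(d^2 - 3*d - 10)/(4*d^2 + 4*d - 15)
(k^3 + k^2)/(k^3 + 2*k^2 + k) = k/(k + 1)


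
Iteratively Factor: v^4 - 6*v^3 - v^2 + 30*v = (v + 2)*(v^3 - 8*v^2 + 15*v) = (v - 5)*(v + 2)*(v^2 - 3*v) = v*(v - 5)*(v + 2)*(v - 3)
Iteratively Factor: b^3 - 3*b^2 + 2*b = (b - 1)*(b^2 - 2*b) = b*(b - 1)*(b - 2)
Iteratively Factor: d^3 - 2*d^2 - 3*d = (d - 3)*(d^2 + d) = (d - 3)*(d + 1)*(d)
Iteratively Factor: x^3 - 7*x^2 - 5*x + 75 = (x - 5)*(x^2 - 2*x - 15) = (x - 5)*(x + 3)*(x - 5)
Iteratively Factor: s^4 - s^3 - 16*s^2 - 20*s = (s - 5)*(s^3 + 4*s^2 + 4*s) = (s - 5)*(s + 2)*(s^2 + 2*s) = s*(s - 5)*(s + 2)*(s + 2)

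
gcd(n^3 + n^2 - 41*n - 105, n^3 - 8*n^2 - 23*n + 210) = n^2 - 2*n - 35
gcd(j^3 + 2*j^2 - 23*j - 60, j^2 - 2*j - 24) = j + 4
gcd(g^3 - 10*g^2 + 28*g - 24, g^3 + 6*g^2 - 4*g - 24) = g - 2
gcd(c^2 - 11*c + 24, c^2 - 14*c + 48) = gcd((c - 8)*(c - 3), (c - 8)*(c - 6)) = c - 8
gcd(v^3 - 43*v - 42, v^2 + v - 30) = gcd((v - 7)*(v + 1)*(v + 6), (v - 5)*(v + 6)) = v + 6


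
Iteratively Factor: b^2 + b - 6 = (b - 2)*(b + 3)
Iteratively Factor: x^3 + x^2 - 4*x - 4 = (x + 2)*(x^2 - x - 2) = (x + 1)*(x + 2)*(x - 2)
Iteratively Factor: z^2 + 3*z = (z + 3)*(z)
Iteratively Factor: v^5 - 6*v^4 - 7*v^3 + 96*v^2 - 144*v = (v - 4)*(v^4 - 2*v^3 - 15*v^2 + 36*v) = (v - 4)*(v + 4)*(v^3 - 6*v^2 + 9*v) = (v - 4)*(v - 3)*(v + 4)*(v^2 - 3*v) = v*(v - 4)*(v - 3)*(v + 4)*(v - 3)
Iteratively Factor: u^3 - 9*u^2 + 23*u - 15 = (u - 1)*(u^2 - 8*u + 15) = (u - 5)*(u - 1)*(u - 3)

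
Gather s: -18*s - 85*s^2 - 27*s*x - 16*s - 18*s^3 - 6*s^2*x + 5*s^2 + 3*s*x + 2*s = -18*s^3 + s^2*(-6*x - 80) + s*(-24*x - 32)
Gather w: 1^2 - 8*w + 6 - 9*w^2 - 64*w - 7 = -9*w^2 - 72*w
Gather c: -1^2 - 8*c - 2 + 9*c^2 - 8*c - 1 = 9*c^2 - 16*c - 4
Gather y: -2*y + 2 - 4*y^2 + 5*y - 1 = -4*y^2 + 3*y + 1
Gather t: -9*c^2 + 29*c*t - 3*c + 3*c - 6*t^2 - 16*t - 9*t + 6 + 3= -9*c^2 - 6*t^2 + t*(29*c - 25) + 9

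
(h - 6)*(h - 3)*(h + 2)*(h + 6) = h^4 - h^3 - 42*h^2 + 36*h + 216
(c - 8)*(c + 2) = c^2 - 6*c - 16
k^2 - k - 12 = (k - 4)*(k + 3)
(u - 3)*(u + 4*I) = u^2 - 3*u + 4*I*u - 12*I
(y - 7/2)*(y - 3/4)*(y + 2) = y^3 - 9*y^2/4 - 47*y/8 + 21/4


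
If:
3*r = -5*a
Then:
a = -3*r/5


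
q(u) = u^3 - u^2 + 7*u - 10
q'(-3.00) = 40.00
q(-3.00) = -67.00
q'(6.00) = 103.00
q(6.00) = 212.00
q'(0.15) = 6.77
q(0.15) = -8.97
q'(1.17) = 8.77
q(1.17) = -1.58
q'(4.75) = 65.19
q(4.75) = 107.86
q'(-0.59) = 9.22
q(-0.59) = -14.68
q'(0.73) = 7.14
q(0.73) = -5.03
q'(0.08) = 6.86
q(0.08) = -9.45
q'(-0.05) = 7.11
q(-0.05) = -10.35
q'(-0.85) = 10.87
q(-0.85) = -17.29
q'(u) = 3*u^2 - 2*u + 7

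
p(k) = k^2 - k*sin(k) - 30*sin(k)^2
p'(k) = -k*cos(k) + 2*k - 60*sin(k)*cos(k) - sin(k)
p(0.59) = -9.27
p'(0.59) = -27.60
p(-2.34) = -11.69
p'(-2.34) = -35.57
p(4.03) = 1.30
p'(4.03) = -17.99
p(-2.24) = -15.19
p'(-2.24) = -34.28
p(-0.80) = -15.37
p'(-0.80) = 29.66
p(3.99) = 2.03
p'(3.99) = -18.39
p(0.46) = -5.91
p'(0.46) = -23.80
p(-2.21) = -16.21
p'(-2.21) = -33.66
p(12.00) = 141.80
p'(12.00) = 41.58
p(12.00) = 141.80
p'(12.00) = 41.58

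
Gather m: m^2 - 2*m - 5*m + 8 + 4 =m^2 - 7*m + 12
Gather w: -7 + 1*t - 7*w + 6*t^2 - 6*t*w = 6*t^2 + t + w*(-6*t - 7) - 7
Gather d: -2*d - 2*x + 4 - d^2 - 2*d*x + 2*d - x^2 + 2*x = -d^2 - 2*d*x - x^2 + 4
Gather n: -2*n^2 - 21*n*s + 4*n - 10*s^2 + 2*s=-2*n^2 + n*(4 - 21*s) - 10*s^2 + 2*s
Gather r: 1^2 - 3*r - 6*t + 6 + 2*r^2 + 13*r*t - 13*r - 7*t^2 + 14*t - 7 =2*r^2 + r*(13*t - 16) - 7*t^2 + 8*t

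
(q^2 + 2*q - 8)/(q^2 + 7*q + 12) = (q - 2)/(q + 3)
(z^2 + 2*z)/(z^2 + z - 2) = z/(z - 1)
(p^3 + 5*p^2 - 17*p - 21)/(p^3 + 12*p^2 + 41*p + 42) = (p^2 - 2*p - 3)/(p^2 + 5*p + 6)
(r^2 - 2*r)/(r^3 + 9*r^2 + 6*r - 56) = r/(r^2 + 11*r + 28)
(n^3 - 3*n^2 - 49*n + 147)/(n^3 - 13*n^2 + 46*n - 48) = (n^2 - 49)/(n^2 - 10*n + 16)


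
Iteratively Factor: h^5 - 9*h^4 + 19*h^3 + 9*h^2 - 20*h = (h + 1)*(h^4 - 10*h^3 + 29*h^2 - 20*h) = (h - 5)*(h + 1)*(h^3 - 5*h^2 + 4*h) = (h - 5)*(h - 4)*(h + 1)*(h^2 - h) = h*(h - 5)*(h - 4)*(h + 1)*(h - 1)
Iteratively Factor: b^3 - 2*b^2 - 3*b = (b)*(b^2 - 2*b - 3) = b*(b - 3)*(b + 1)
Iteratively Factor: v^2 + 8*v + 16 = (v + 4)*(v + 4)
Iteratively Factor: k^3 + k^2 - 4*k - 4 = (k + 2)*(k^2 - k - 2) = (k - 2)*(k + 2)*(k + 1)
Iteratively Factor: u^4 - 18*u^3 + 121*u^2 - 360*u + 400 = (u - 5)*(u^3 - 13*u^2 + 56*u - 80) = (u - 5)*(u - 4)*(u^2 - 9*u + 20) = (u - 5)^2*(u - 4)*(u - 4)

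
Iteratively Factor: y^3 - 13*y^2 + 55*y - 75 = (y - 5)*(y^2 - 8*y + 15) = (y - 5)^2*(y - 3)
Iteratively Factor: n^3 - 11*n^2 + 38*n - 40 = (n - 2)*(n^2 - 9*n + 20) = (n - 5)*(n - 2)*(n - 4)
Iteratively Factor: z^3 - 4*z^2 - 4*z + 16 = (z + 2)*(z^2 - 6*z + 8) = (z - 2)*(z + 2)*(z - 4)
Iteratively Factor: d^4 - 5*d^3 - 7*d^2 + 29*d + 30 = (d + 1)*(d^3 - 6*d^2 - d + 30) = (d - 5)*(d + 1)*(d^2 - d - 6) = (d - 5)*(d + 1)*(d + 2)*(d - 3)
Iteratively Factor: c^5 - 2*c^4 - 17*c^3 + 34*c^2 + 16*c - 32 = (c + 4)*(c^4 - 6*c^3 + 7*c^2 + 6*c - 8) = (c + 1)*(c + 4)*(c^3 - 7*c^2 + 14*c - 8) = (c - 4)*(c + 1)*(c + 4)*(c^2 - 3*c + 2) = (c - 4)*(c - 1)*(c + 1)*(c + 4)*(c - 2)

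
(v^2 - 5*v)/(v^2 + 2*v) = (v - 5)/(v + 2)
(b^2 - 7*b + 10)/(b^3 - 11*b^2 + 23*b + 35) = (b - 2)/(b^2 - 6*b - 7)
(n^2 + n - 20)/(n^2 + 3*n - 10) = (n - 4)/(n - 2)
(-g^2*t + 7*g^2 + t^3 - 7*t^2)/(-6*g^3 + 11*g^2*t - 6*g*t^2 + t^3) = (g*t - 7*g + t^2 - 7*t)/(6*g^2 - 5*g*t + t^2)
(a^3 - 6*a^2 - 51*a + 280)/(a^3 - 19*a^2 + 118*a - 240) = (a + 7)/(a - 6)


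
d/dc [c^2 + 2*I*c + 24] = 2*c + 2*I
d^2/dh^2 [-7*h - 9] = 0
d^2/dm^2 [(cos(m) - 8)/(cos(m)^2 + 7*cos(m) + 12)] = (-9*(1 - cos(2*m))^2*cos(m)/4 + 39*(1 - cos(2*m))^2/4 - 1042*cos(m) + 61*cos(2*m) + 117*cos(3*m)/2 + cos(5*m)/2 - 738)/((cos(m) + 3)^3*(cos(m) + 4)^3)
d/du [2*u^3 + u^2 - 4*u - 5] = 6*u^2 + 2*u - 4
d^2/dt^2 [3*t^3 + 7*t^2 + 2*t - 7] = 18*t + 14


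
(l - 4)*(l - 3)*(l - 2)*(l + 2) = l^4 - 7*l^3 + 8*l^2 + 28*l - 48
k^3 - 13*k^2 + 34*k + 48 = (k - 8)*(k - 6)*(k + 1)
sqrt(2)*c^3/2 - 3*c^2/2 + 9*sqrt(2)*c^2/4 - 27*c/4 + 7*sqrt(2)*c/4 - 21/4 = (c + 7/2)*(c - 3*sqrt(2)/2)*(sqrt(2)*c/2 + sqrt(2)/2)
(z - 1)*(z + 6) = z^2 + 5*z - 6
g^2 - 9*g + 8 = (g - 8)*(g - 1)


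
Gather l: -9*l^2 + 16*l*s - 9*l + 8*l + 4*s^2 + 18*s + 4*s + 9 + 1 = -9*l^2 + l*(16*s - 1) + 4*s^2 + 22*s + 10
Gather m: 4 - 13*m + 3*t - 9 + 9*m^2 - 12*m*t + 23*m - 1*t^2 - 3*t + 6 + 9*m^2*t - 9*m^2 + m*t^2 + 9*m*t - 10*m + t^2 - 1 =9*m^2*t + m*(t^2 - 3*t)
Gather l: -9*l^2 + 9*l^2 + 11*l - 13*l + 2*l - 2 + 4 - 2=0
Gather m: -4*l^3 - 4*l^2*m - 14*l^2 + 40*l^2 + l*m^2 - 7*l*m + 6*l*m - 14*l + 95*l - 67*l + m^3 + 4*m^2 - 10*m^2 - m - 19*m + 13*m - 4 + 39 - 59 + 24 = -4*l^3 + 26*l^2 + 14*l + m^3 + m^2*(l - 6) + m*(-4*l^2 - l - 7)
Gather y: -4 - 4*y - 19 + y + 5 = -3*y - 18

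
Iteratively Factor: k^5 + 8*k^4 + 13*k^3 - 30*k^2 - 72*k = (k - 2)*(k^4 + 10*k^3 + 33*k^2 + 36*k) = (k - 2)*(k + 3)*(k^3 + 7*k^2 + 12*k) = (k - 2)*(k + 3)^2*(k^2 + 4*k) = k*(k - 2)*(k + 3)^2*(k + 4)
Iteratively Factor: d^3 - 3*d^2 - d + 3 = (d - 3)*(d^2 - 1) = (d - 3)*(d - 1)*(d + 1)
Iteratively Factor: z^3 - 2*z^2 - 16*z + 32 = (z + 4)*(z^2 - 6*z + 8) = (z - 2)*(z + 4)*(z - 4)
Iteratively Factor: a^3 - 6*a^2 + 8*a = (a - 4)*(a^2 - 2*a) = (a - 4)*(a - 2)*(a)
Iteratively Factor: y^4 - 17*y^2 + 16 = (y - 4)*(y^3 + 4*y^2 - y - 4) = (y - 4)*(y - 1)*(y^2 + 5*y + 4) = (y - 4)*(y - 1)*(y + 1)*(y + 4)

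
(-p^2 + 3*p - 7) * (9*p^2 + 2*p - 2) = -9*p^4 + 25*p^3 - 55*p^2 - 20*p + 14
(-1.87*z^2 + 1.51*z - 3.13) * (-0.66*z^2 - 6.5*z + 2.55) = 1.2342*z^4 + 11.1584*z^3 - 12.5177*z^2 + 24.1955*z - 7.9815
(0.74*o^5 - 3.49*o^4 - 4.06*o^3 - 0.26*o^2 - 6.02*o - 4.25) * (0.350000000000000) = 0.259*o^5 - 1.2215*o^4 - 1.421*o^3 - 0.091*o^2 - 2.107*o - 1.4875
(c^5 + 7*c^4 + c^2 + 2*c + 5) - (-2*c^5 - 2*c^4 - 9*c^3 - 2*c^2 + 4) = 3*c^5 + 9*c^4 + 9*c^3 + 3*c^2 + 2*c + 1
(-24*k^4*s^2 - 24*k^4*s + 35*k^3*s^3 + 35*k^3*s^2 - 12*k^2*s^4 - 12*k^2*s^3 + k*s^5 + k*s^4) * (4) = -96*k^4*s^2 - 96*k^4*s + 140*k^3*s^3 + 140*k^3*s^2 - 48*k^2*s^4 - 48*k^2*s^3 + 4*k*s^5 + 4*k*s^4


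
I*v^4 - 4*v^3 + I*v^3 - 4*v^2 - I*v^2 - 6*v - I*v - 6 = (v + 1)*(v + 2*I)*(v + 3*I)*(I*v + 1)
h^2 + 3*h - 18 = (h - 3)*(h + 6)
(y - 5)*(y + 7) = y^2 + 2*y - 35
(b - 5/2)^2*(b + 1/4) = b^3 - 19*b^2/4 + 5*b + 25/16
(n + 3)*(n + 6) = n^2 + 9*n + 18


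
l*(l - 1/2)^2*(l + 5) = l^4 + 4*l^3 - 19*l^2/4 + 5*l/4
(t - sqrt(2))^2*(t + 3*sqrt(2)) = t^3 + sqrt(2)*t^2 - 10*t + 6*sqrt(2)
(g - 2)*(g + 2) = g^2 - 4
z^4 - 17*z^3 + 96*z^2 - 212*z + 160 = (z - 8)*(z - 5)*(z - 2)^2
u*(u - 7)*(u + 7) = u^3 - 49*u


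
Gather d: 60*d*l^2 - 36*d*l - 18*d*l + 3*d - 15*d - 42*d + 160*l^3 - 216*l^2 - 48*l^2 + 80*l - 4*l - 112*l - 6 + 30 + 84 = d*(60*l^2 - 54*l - 54) + 160*l^3 - 264*l^2 - 36*l + 108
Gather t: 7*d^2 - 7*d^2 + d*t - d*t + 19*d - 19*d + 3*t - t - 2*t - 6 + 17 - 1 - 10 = 0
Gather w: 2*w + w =3*w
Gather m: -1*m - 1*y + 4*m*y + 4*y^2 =m*(4*y - 1) + 4*y^2 - y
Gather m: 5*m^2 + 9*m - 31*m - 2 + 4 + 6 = 5*m^2 - 22*m + 8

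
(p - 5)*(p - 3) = p^2 - 8*p + 15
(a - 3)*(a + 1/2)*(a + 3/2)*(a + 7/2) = a^4 + 5*a^3/2 - 35*a^2/4 - 165*a/8 - 63/8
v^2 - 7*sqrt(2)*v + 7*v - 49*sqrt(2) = (v + 7)*(v - 7*sqrt(2))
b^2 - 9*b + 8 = (b - 8)*(b - 1)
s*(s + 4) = s^2 + 4*s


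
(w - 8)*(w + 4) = w^2 - 4*w - 32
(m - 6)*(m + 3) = m^2 - 3*m - 18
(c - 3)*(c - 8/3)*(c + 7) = c^3 + 4*c^2/3 - 95*c/3 + 56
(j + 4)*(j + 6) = j^2 + 10*j + 24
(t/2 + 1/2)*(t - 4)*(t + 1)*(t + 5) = t^4/2 + 3*t^3/2 - 17*t^2/2 - 39*t/2 - 10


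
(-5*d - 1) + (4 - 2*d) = 3 - 7*d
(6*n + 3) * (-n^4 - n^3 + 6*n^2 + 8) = -6*n^5 - 9*n^4 + 33*n^3 + 18*n^2 + 48*n + 24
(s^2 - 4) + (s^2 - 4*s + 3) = 2*s^2 - 4*s - 1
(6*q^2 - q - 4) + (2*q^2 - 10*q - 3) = 8*q^2 - 11*q - 7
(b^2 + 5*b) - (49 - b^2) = 2*b^2 + 5*b - 49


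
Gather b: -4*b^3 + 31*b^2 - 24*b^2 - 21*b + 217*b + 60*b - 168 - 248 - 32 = -4*b^3 + 7*b^2 + 256*b - 448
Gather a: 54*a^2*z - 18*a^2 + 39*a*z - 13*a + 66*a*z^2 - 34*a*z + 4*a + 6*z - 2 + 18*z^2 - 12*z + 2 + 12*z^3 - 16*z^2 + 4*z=a^2*(54*z - 18) + a*(66*z^2 + 5*z - 9) + 12*z^3 + 2*z^2 - 2*z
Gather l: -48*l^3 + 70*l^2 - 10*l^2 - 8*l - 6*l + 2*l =-48*l^3 + 60*l^2 - 12*l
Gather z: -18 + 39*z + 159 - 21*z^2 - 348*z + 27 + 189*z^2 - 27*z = 168*z^2 - 336*z + 168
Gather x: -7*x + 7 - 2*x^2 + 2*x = -2*x^2 - 5*x + 7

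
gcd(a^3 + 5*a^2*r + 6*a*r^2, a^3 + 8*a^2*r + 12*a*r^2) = a^2 + 2*a*r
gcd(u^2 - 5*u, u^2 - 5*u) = u^2 - 5*u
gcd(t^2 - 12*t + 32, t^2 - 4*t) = t - 4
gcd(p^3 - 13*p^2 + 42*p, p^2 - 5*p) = p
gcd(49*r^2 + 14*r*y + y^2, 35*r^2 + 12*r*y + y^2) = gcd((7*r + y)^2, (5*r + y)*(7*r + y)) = 7*r + y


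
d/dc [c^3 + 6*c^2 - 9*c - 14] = 3*c^2 + 12*c - 9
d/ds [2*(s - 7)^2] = 4*s - 28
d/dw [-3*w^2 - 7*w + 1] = -6*w - 7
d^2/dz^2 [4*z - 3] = 0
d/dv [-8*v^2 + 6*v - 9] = 6 - 16*v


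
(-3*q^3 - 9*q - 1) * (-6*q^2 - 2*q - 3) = 18*q^5 + 6*q^4 + 63*q^3 + 24*q^2 + 29*q + 3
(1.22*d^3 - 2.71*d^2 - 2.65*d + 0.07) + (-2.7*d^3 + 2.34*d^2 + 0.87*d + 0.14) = -1.48*d^3 - 0.37*d^2 - 1.78*d + 0.21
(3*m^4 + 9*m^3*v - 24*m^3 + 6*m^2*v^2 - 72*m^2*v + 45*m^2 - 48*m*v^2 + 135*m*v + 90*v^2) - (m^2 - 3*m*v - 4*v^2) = 3*m^4 + 9*m^3*v - 24*m^3 + 6*m^2*v^2 - 72*m^2*v + 44*m^2 - 48*m*v^2 + 138*m*v + 94*v^2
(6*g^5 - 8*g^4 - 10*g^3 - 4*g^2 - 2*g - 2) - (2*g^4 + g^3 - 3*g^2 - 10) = 6*g^5 - 10*g^4 - 11*g^3 - g^2 - 2*g + 8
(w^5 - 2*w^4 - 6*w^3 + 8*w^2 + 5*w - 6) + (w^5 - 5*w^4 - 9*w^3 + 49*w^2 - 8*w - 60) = 2*w^5 - 7*w^4 - 15*w^3 + 57*w^2 - 3*w - 66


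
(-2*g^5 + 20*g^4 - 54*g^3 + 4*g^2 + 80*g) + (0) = -2*g^5 + 20*g^4 - 54*g^3 + 4*g^2 + 80*g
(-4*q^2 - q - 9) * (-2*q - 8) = 8*q^3 + 34*q^2 + 26*q + 72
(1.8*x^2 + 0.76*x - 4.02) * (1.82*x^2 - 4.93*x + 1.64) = 3.276*x^4 - 7.4908*x^3 - 8.1112*x^2 + 21.065*x - 6.5928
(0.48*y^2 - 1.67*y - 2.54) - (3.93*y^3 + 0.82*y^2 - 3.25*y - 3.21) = -3.93*y^3 - 0.34*y^2 + 1.58*y + 0.67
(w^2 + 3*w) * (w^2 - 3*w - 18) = w^4 - 27*w^2 - 54*w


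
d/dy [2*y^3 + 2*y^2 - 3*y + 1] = 6*y^2 + 4*y - 3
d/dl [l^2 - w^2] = 2*l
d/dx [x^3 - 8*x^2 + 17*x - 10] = 3*x^2 - 16*x + 17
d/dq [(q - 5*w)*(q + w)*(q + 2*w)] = 3*q^2 - 4*q*w - 13*w^2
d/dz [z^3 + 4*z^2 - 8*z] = 3*z^2 + 8*z - 8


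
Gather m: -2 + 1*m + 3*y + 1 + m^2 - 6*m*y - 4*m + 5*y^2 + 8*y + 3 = m^2 + m*(-6*y - 3) + 5*y^2 + 11*y + 2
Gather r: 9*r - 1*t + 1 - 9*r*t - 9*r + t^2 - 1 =-9*r*t + t^2 - t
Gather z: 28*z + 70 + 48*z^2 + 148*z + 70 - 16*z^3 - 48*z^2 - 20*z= -16*z^3 + 156*z + 140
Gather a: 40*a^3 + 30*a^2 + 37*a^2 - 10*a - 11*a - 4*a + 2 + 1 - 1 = 40*a^3 + 67*a^2 - 25*a + 2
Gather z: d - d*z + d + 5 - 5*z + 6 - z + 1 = 2*d + z*(-d - 6) + 12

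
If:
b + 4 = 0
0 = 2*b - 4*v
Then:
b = -4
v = -2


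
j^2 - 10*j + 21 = (j - 7)*(j - 3)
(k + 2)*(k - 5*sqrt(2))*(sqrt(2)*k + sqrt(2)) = sqrt(2)*k^3 - 10*k^2 + 3*sqrt(2)*k^2 - 30*k + 2*sqrt(2)*k - 20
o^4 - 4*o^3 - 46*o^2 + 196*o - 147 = (o - 7)*(o - 3)*(o - 1)*(o + 7)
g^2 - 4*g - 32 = (g - 8)*(g + 4)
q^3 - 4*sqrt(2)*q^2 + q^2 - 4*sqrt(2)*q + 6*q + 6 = (q + 1)*(q - 3*sqrt(2))*(q - sqrt(2))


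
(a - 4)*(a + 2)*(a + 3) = a^3 + a^2 - 14*a - 24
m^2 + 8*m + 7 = (m + 1)*(m + 7)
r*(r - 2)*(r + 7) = r^3 + 5*r^2 - 14*r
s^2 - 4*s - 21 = (s - 7)*(s + 3)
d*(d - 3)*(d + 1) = d^3 - 2*d^2 - 3*d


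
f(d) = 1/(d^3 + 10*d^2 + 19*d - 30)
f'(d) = (-3*d^2 - 20*d - 19)/(d^3 + 10*d^2 + 19*d - 30)^2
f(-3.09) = -0.04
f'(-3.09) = 0.03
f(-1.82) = -0.03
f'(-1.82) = 0.01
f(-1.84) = -0.03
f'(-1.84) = 0.01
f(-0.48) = -0.03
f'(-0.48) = -0.01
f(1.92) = 0.02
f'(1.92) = -0.03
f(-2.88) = -0.04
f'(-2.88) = 0.02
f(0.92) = -0.31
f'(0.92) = -3.72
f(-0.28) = -0.03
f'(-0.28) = -0.01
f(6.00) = 0.00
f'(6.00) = 0.00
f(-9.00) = -0.00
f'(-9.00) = -0.00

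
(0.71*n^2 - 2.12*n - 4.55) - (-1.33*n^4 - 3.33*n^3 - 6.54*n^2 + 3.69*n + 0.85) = 1.33*n^4 + 3.33*n^3 + 7.25*n^2 - 5.81*n - 5.4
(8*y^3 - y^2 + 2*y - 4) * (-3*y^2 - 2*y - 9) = -24*y^5 - 13*y^4 - 76*y^3 + 17*y^2 - 10*y + 36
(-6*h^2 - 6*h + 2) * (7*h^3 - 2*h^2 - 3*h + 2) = -42*h^5 - 30*h^4 + 44*h^3 + 2*h^2 - 18*h + 4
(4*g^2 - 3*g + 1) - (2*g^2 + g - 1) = 2*g^2 - 4*g + 2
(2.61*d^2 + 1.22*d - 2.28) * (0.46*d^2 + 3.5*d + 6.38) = 1.2006*d^4 + 9.6962*d^3 + 19.873*d^2 - 0.1964*d - 14.5464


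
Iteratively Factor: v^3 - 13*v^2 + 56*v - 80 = (v - 5)*(v^2 - 8*v + 16) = (v - 5)*(v - 4)*(v - 4)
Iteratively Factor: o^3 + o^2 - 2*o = (o + 2)*(o^2 - o) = o*(o + 2)*(o - 1)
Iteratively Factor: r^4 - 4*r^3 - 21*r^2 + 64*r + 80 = (r + 1)*(r^3 - 5*r^2 - 16*r + 80) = (r + 1)*(r + 4)*(r^2 - 9*r + 20) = (r - 5)*(r + 1)*(r + 4)*(r - 4)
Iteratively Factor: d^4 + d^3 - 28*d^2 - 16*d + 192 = (d + 4)*(d^3 - 3*d^2 - 16*d + 48) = (d - 3)*(d + 4)*(d^2 - 16) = (d - 3)*(d + 4)^2*(d - 4)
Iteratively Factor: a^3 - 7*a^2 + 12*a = (a - 4)*(a^2 - 3*a) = a*(a - 4)*(a - 3)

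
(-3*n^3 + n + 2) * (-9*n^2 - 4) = 27*n^5 + 3*n^3 - 18*n^2 - 4*n - 8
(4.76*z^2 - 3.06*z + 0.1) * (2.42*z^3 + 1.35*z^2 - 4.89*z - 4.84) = 11.5192*z^5 - 0.9792*z^4 - 27.1654*z^3 - 7.94*z^2 + 14.3214*z - 0.484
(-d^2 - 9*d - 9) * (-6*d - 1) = 6*d^3 + 55*d^2 + 63*d + 9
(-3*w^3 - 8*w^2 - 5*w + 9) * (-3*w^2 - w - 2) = 9*w^5 + 27*w^4 + 29*w^3 - 6*w^2 + w - 18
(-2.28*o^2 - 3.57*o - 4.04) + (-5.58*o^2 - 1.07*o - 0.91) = -7.86*o^2 - 4.64*o - 4.95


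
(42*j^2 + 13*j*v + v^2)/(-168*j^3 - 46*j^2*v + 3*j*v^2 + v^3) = (7*j + v)/(-28*j^2 - 3*j*v + v^2)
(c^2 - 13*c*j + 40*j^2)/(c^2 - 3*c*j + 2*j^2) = (c^2 - 13*c*j + 40*j^2)/(c^2 - 3*c*j + 2*j^2)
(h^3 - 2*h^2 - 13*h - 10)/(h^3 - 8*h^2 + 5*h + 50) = (h + 1)/(h - 5)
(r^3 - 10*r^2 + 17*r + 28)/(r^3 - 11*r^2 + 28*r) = (r + 1)/r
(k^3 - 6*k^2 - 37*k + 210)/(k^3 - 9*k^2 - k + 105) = (k + 6)/(k + 3)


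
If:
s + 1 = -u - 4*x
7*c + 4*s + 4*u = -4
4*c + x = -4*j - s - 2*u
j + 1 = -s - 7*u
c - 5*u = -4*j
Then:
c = 464/1551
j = 4/141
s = -53/33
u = 128/1551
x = 203/1551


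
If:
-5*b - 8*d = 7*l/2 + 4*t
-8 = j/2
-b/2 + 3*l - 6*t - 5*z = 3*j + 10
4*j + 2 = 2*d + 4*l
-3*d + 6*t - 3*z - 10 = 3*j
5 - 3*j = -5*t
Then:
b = 113918/2475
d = -52861/2475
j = -16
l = -11932/2475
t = -53/5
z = 31741/2475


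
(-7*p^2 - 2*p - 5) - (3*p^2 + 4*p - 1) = -10*p^2 - 6*p - 4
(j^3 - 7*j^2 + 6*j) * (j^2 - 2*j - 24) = j^5 - 9*j^4 - 4*j^3 + 156*j^2 - 144*j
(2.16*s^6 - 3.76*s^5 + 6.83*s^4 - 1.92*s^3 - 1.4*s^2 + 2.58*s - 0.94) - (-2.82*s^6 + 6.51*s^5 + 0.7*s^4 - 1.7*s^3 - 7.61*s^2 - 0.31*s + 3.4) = 4.98*s^6 - 10.27*s^5 + 6.13*s^4 - 0.22*s^3 + 6.21*s^2 + 2.89*s - 4.34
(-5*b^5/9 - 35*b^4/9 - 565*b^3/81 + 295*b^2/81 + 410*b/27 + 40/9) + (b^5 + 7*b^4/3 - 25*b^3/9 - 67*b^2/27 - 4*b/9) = 4*b^5/9 - 14*b^4/9 - 790*b^3/81 + 94*b^2/81 + 398*b/27 + 40/9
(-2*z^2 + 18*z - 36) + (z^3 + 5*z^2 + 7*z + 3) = z^3 + 3*z^2 + 25*z - 33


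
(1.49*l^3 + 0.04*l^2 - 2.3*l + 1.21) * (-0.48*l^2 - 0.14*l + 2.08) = -0.7152*l^5 - 0.2278*l^4 + 4.1976*l^3 - 0.1756*l^2 - 4.9534*l + 2.5168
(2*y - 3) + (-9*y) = -7*y - 3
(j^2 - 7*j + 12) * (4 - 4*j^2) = -4*j^4 + 28*j^3 - 44*j^2 - 28*j + 48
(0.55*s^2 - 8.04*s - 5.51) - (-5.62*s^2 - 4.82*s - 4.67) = 6.17*s^2 - 3.22*s - 0.84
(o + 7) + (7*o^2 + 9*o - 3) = 7*o^2 + 10*o + 4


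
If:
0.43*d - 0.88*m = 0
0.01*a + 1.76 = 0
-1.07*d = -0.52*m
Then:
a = -176.00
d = 0.00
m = 0.00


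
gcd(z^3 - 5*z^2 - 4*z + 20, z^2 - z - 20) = z - 5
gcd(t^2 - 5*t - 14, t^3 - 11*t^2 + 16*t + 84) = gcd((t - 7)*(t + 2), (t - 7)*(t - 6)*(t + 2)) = t^2 - 5*t - 14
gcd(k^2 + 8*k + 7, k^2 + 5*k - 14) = k + 7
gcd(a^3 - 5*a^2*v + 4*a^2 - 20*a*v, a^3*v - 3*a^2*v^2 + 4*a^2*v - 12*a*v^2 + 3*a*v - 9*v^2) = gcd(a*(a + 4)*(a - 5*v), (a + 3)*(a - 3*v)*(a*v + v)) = 1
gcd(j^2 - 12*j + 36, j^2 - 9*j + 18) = j - 6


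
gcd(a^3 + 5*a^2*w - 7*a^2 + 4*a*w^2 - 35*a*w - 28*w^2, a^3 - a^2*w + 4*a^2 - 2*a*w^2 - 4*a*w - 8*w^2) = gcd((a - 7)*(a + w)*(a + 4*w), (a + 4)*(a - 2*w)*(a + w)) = a + w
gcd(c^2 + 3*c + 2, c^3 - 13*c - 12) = c + 1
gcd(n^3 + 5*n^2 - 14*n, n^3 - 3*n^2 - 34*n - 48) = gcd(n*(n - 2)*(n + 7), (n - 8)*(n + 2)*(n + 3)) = 1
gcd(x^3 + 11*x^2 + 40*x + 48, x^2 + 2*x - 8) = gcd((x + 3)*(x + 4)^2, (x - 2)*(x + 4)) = x + 4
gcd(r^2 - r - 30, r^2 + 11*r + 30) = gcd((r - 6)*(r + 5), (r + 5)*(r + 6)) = r + 5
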